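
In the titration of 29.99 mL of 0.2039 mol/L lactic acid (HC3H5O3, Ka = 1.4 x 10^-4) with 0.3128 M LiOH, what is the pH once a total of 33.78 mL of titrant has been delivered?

12.84

n(acid) = 0.2039 x 0.02999 = 0.006115 mol; n(LiOH) added = 0.3128 x 0.03378 = 0.01057 mol.
Base is in excess by 0.01057 - 0.006115 = 0.004451 mol in a total volume of 0.06377 L.
[OH^-] = 0.004451/0.06377 = 0.06980 M, so pOH = 1.16 and pH = 14.00 - 1.16 = 12.84.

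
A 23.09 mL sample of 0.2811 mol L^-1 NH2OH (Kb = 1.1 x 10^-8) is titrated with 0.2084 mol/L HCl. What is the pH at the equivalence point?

3.48

n(NH2OH) = 0.2811 x 0.02309 = 0.006491 mol; V(HCl) at equivalence = 0.006491/0.2084 = 0.03114 L.
At equivalence the base is fully converted to NH3OH+; total volume = 0.05423 L, so [NH3OH+] = 0.006491/0.05423 = 0.1197 M.
Ka(NH3OH+) = Kw/Kb = 1.0e-14 / 1.1 x 10^-8 = 9.09e-7.
[H^+] = sqrt(Ka x [NH3OH+]) = sqrt(9.09e-7 x 0.1197) = 0.000330 M.
pH = -log(0.000330) = 3.48.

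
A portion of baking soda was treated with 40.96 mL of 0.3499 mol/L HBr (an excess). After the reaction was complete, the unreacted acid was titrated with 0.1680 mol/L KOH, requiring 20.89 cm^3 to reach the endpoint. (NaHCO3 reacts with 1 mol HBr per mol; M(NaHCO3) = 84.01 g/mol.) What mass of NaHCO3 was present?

0.909 g

Total n(HBr) added = 0.3499 x 0.04096 = 0.01433 mol.
n(KOH) used = 0.1680 x 0.02089 = 0.003510 mol, which equals the excess n(HBr).
So n(HBr) consumed by the sample = 0.01433 - 0.003510 = 0.01082 mol.
n(NaHCO3) = 0.01082 / 1 = 0.01082 mol.
mass = 0.01082 mol x 84.01 g/mol = 0.909 g.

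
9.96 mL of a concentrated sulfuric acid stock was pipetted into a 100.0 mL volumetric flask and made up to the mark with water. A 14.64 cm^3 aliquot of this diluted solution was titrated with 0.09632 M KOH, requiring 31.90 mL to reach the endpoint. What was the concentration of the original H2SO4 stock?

n(KOH) = 0.09632 x 0.03190 = 0.003073 mol.
n(H2SO4) in the aliquot = 0.003073 x 1/2 = 0.001536 mol.
[diluted H2SO4] = 0.001536 / 0.01464 = 0.1049 M.
Dilution factor = 100.0/9.960 = 10.04, so [stock] = 0.1049 x 10.04 = 1.05 M.

1.05 M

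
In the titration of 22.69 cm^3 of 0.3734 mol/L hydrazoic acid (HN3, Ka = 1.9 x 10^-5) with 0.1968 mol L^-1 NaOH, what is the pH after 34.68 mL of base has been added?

5.34

Initial n(HN3) = 0.3734 x 0.02269 = 0.008472 mol.
n(NaOH) added = 0.1968 x 0.03468 = 0.006825 mol, converting that many moles of HN3 to N3-.
Remaining n(HN3) = 0.001647 mol; n(N3-) = 0.006825 mol.
By Henderson-Hasselbalch, pH = pKa + log([A^-]/[HA]) = 4.72 + log(0.006825/0.001647) = 4.72 + (+0.62) = 5.34.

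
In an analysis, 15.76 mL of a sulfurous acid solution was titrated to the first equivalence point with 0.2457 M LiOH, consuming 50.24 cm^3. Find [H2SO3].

n(LiOH) = 0.2457 x 0.05024 = 0.01234 mol.
At the first equivalence point, 1 mol OH^- react per mol H2SO3, so n(H2SO3) = 0.01234 / 1 = 0.01234 mol.
[H2SO3] = 0.01234 / 0.01576 L = 0.783 M.

0.783 M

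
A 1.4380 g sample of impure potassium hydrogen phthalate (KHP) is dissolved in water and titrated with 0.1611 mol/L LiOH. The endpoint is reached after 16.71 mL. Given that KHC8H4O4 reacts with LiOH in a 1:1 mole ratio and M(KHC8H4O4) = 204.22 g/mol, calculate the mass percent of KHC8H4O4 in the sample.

n(LiOH) = 0.1611 x 0.01671 = 0.002692 mol.
n(KHC8H4O4) = 0.002692 / 1 = 0.002692 mol.
mass of KHC8H4O4 = 0.002692 x 204.22 = 0.5498 g.
% purity = 0.5498 / 1.4380 x 100 = 38.2%.

38.2%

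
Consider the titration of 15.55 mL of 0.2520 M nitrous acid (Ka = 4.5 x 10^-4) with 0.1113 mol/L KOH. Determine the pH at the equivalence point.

n(HNO2) = 0.2520 x 0.01555 = 0.003919 mol; V(KOH) at equivalence = 0.003919/0.1113 = 0.03521 L.
At equivalence all the acid is converted to NO2-; total volume = 0.01555 + 0.03521 = 0.05076 L, so [NO2-] = 0.003919/0.05076 = 0.07720 M.
Kb = Kw/Ka = 1.0e-14 / 4.5 x 10^-4 = 2.22e-11.
[OH^-] = sqrt(Kb x [NO2-]) = sqrt(2.22e-11 x 0.07720) = 1.31e-6 M.
pOH = 5.88, so pH = 14.00 - 5.88 = 8.12.

8.12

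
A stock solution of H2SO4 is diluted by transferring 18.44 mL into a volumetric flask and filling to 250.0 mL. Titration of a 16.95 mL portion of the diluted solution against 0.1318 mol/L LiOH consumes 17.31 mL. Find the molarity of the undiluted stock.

0.912 M

n(LiOH) = 0.1318 x 0.01731 = 0.002281 mol.
n(H2SO4) in the aliquot = 0.002281 x 1/2 = 0.001141 mol.
[diluted H2SO4] = 0.001141 / 0.01695 = 0.06730 M.
Dilution factor = 250.0/18.44 = 13.56, so [stock] = 0.06730 x 13.56 = 0.912 M.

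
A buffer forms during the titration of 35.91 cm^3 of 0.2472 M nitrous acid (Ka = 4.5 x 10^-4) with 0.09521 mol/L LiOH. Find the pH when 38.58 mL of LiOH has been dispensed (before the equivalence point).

3.20

Initial n(HNO2) = 0.2472 x 0.03591 = 0.008877 mol.
n(LiOH) added = 0.09521 x 0.03858 = 0.003673 mol, converting that many moles of HNO2 to NO2-.
Remaining n(HNO2) = 0.005204 mol; n(NO2-) = 0.003673 mol.
By Henderson-Hasselbalch, pH = pKa + log([A^-]/[HA]) = 3.35 + log(0.003673/0.005204) = 3.35 + (-0.15) = 3.20.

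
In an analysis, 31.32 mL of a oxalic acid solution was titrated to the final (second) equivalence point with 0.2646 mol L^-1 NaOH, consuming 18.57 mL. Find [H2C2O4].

0.0784 M

n(NaOH) = 0.2646 x 0.01857 = 0.004914 mol.
At the final (second) equivalence point, 2 mol OH^- react per mol H2C2O4, so n(H2C2O4) = 0.004914 / 2 = 0.002457 mol.
[H2C2O4] = 0.002457 / 0.03132 L = 0.0784 M.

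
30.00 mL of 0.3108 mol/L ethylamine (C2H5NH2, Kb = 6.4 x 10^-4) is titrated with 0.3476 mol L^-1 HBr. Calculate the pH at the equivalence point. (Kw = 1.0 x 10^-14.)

n(C2H5NH2) = 0.3108 x 0.03000 = 0.009324 mol; V(HBr) at equivalence = 0.009324/0.3476 = 0.02682 L.
At equivalence the base is fully converted to C2H5NH3+; total volume = 0.05682 L, so [C2H5NH3+] = 0.009324/0.05682 = 0.1641 M.
Ka(C2H5NH3+) = Kw/Kb = 1.0e-14 / 6.4 x 10^-4 = 1.56e-11.
[H^+] = sqrt(Ka x [C2H5NH3+]) = sqrt(1.56e-11 x 0.1641) = 1.60e-6 M.
pH = -log(1.60e-6) = 5.80.

5.80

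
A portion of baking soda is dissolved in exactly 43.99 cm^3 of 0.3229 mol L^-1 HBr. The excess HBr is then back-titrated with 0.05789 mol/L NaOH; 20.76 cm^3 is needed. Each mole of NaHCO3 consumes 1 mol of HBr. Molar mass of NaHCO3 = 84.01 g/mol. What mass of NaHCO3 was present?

Total n(HBr) added = 0.3229 x 0.04399 = 0.01420 mol.
n(NaOH) used = 0.05789 x 0.02076 = 0.001202 mol, which equals the excess n(HBr).
So n(HBr) consumed by the sample = 0.01420 - 0.001202 = 0.01300 mol.
n(NaHCO3) = 0.01300 / 1 = 0.01300 mol.
mass = 0.01300 mol x 84.01 g/mol = 1.09 g.

1.09 g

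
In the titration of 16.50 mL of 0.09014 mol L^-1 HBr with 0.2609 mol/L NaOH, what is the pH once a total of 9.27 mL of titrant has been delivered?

n(acid) = 0.09014 x 0.01650 = 0.001487 mol; n(NaOH) added = 0.2609 x 0.009270 = 0.002419 mol.
Base is in excess by 0.002419 - 0.001487 = 0.0009312 mol in a total volume of 0.02577 L.
[OH^-] = 0.0009312/0.02577 = 0.03614 M, so pOH = 1.44 and pH = 14.00 - 1.44 = 12.56.

12.56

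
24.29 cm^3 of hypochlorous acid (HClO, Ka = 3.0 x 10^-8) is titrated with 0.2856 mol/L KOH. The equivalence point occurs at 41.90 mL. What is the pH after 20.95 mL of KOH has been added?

7.52

20.95 mL is exactly half the equivalence volume (41.90/2), i.e. the half-equivalence point.
There, n(HA) = n(A^-), so pH = pKa = -log(3.0 x 10^-8) = 7.52.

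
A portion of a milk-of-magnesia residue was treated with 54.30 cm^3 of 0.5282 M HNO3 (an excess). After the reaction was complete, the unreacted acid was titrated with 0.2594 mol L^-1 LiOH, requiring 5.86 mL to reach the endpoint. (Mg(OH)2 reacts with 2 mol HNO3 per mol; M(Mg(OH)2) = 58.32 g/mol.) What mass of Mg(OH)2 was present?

Total n(HNO3) added = 0.5282 x 0.05430 = 0.02868 mol.
n(LiOH) used = 0.2594 x 0.005860 = 0.001520 mol, which equals the excess n(HNO3).
So n(HNO3) consumed by the sample = 0.02868 - 0.001520 = 0.02716 mol.
n(Mg(OH)2) = 0.02716 / 2 = 0.01358 mol.
mass = 0.01358 mol x 58.32 g/mol = 0.792 g.

0.792 g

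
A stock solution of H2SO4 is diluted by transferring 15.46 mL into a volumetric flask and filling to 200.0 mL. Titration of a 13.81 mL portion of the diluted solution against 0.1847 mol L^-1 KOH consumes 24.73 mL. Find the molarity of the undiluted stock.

2.14 M

n(KOH) = 0.1847 x 0.02473 = 0.004568 mol.
n(H2SO4) in the aliquot = 0.004568 x 1/2 = 0.002284 mol.
[diluted H2SO4] = 0.002284 / 0.01381 = 0.1654 M.
Dilution factor = 200.0/15.46 = 12.94, so [stock] = 0.1654 x 12.94 = 2.14 M.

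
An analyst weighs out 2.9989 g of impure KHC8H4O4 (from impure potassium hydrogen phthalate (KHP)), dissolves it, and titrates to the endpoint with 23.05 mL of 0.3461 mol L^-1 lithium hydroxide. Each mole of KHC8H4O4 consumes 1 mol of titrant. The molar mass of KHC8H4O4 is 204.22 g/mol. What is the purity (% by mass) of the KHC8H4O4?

54.3%

n(LiOH) = 0.3461 x 0.02305 = 0.007978 mol.
n(KHC8H4O4) = 0.007978 / 1 = 0.007978 mol.
mass of KHC8H4O4 = 0.007978 x 204.22 = 1.629 g.
% purity = 1.629 / 2.9989 x 100 = 54.3%.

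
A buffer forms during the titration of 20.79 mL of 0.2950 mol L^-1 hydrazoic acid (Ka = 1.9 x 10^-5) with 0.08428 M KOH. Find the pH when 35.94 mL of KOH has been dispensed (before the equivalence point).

Initial n(HN3) = 0.2950 x 0.02079 = 0.006133 mol.
n(KOH) added = 0.08428 x 0.03594 = 0.003029 mol, converting that many moles of HN3 to N3-.
Remaining n(HN3) = 0.003104 mol; n(N3-) = 0.003029 mol.
By Henderson-Hasselbalch, pH = pKa + log([A^-]/[HA]) = 4.72 + log(0.003029/0.003104) = 4.72 + (-0.01) = 4.71.

4.71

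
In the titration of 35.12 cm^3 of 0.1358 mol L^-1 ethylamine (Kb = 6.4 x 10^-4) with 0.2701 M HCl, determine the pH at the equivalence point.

n(C2H5NH2) = 0.1358 x 0.03512 = 0.004769 mol; V(HCl) at equivalence = 0.004769/0.2701 = 0.01766 L.
At equivalence the base is fully converted to C2H5NH3+; total volume = 0.05278 L, so [C2H5NH3+] = 0.004769/0.05278 = 0.09037 M.
Ka(C2H5NH3+) = Kw/Kb = 1.0e-14 / 6.4 x 10^-4 = 1.56e-11.
[H^+] = sqrt(Ka x [C2H5NH3+]) = sqrt(1.56e-11 x 0.09037) = 1.19e-6 M.
pH = -log(1.19e-6) = 5.93.

5.93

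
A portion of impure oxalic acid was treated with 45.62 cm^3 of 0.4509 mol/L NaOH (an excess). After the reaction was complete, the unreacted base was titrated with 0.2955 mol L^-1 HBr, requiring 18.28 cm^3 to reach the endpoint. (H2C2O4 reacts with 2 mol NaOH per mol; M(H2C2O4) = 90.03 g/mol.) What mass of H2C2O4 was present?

0.683 g

Total n(NaOH) added = 0.4509 x 0.04562 = 0.02057 mol.
n(HBr) used = 0.2955 x 0.01828 = 0.005402 mol, which equals the excess n(NaOH).
So n(NaOH) consumed by the sample = 0.02057 - 0.005402 = 0.01517 mol.
n(H2C2O4) = 0.01517 / 2 = 0.007584 mol.
mass = 0.007584 mol x 90.03 g/mol = 0.683 g.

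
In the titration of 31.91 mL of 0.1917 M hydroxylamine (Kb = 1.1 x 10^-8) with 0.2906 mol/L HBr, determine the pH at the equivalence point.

n(NH2OH) = 0.1917 x 0.03191 = 0.006117 mol; V(HBr) at equivalence = 0.006117/0.2906 = 0.02105 L.
At equivalence the base is fully converted to NH3OH+; total volume = 0.05296 L, so [NH3OH+] = 0.006117/0.05296 = 0.1155 M.
Ka(NH3OH+) = Kw/Kb = 1.0e-14 / 1.1 x 10^-8 = 9.09e-7.
[H^+] = sqrt(Ka x [NH3OH+]) = sqrt(9.09e-7 x 0.1155) = 0.000324 M.
pH = -log(0.000324) = 3.49.

3.49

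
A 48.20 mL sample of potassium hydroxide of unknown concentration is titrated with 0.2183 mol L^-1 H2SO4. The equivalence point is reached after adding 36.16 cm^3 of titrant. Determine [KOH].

n(H2SO4) delivered = 0.2183 x 0.03616 = 0.007894 mol.
The reaction is 2 KOH + 1 H2SO4, so n(KOH) = 0.007894 x 2/1 = 0.01579 mol.
[KOH] = 0.01579 mol / 0.04820 L = 0.328 M.

0.328 M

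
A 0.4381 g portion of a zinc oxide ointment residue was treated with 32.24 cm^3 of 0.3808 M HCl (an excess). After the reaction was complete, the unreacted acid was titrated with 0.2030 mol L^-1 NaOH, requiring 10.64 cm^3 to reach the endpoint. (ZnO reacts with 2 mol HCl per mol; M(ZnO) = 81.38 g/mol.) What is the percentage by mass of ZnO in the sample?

94.0%

Total n(HCl) added = 0.3808 x 0.03224 = 0.01228 mol.
n(NaOH) used = 0.2030 x 0.01064 = 0.002160 mol, which equals the excess n(HCl).
So n(HCl) consumed by the sample = 0.01228 - 0.002160 = 0.01012 mol.
n(ZnO) = 0.01012 / 2 = 0.005059 mol.
mass ZnO = 0.005059 x 81.38 = 0.4117 g, so %ZnO = 0.4117/0.4381 x 100 = 94.0%.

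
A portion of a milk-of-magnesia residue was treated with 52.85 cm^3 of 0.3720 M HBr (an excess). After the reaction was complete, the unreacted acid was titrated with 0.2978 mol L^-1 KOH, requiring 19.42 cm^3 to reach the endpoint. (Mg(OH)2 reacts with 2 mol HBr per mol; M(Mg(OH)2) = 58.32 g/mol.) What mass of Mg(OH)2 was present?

Total n(HBr) added = 0.3720 x 0.05285 = 0.01966 mol.
n(KOH) used = 0.2978 x 0.01942 = 0.005783 mol, which equals the excess n(HBr).
So n(HBr) consumed by the sample = 0.01966 - 0.005783 = 0.01388 mol.
n(Mg(OH)2) = 0.01388 / 2 = 0.006938 mol.
mass = 0.006938 mol x 58.32 g/mol = 0.405 g.

0.405 g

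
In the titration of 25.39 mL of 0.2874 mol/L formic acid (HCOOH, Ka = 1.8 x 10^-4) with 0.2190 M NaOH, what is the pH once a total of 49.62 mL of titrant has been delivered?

12.68

n(acid) = 0.2874 x 0.02539 = 0.007297 mol; n(NaOH) added = 0.2190 x 0.04962 = 0.01087 mol.
Base is in excess by 0.01087 - 0.007297 = 0.003570 mol in a total volume of 0.07501 L.
[OH^-] = 0.003570/0.07501 = 0.04759 M, so pOH = 1.32 and pH = 14.00 - 1.32 = 12.68.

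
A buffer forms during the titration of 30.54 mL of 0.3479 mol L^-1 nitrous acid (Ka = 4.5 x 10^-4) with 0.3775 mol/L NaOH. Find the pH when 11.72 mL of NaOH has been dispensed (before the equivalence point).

3.20

Initial n(HNO2) = 0.3479 x 0.03054 = 0.01062 mol.
n(NaOH) added = 0.3775 x 0.01172 = 0.004424 mol, converting that many moles of HNO2 to NO2-.
Remaining n(HNO2) = 0.006201 mol; n(NO2-) = 0.004424 mol.
By Henderson-Hasselbalch, pH = pKa + log([A^-]/[HA]) = 3.35 + log(0.004424/0.006201) = 3.35 + (-0.15) = 3.20.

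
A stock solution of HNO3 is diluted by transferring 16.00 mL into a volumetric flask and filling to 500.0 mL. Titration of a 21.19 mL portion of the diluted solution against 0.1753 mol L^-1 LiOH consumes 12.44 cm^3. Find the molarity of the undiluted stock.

3.22 M

n(LiOH) = 0.1753 x 0.01244 = 0.002181 mol.
n(HNO3) in the aliquot = 0.002181 mol.
[diluted HNO3] = 0.002181 / 0.02119 = 0.1029 M.
Dilution factor = 500.0/16.00 = 31.25, so [stock] = 0.1029 x 31.25 = 3.22 M.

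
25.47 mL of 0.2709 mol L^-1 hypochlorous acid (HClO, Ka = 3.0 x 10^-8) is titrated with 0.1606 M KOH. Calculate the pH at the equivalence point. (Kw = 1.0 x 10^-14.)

n(HClO) = 0.2709 x 0.02547 = 0.006900 mol; V(KOH) at equivalence = 0.006900/0.1606 = 0.04296 L.
At equivalence all the acid is converted to ClO-; total volume = 0.02547 + 0.04296 = 0.06843 L, so [ClO-] = 0.006900/0.06843 = 0.1008 M.
Kb = Kw/Ka = 1.0e-14 / 3.0 x 10^-8 = 3.33e-7.
[OH^-] = sqrt(Kb x [ClO-]) = sqrt(3.33e-7 x 0.1008) = 0.000183 M.
pOH = 3.74, so pH = 14.00 - 3.74 = 10.26.

10.26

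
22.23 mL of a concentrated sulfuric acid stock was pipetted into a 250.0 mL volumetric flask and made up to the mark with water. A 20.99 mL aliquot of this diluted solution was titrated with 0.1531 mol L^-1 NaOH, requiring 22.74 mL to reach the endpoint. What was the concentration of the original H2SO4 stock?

0.933 M

n(NaOH) = 0.1531 x 0.02274 = 0.003481 mol.
n(H2SO4) in the aliquot = 0.003481 x 1/2 = 0.001741 mol.
[diluted H2SO4] = 0.001741 / 0.02099 = 0.08293 M.
Dilution factor = 250.0/22.23 = 11.25, so [stock] = 0.08293 x 11.25 = 0.933 M.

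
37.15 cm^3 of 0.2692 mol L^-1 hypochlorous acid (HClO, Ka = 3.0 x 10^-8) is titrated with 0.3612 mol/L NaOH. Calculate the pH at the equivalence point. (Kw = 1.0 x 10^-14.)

n(HClO) = 0.2692 x 0.03715 = 0.01000 mol; V(NaOH) at equivalence = 0.01000/0.3612 = 0.02769 L.
At equivalence all the acid is converted to ClO-; total volume = 0.03715 + 0.02769 = 0.06484 L, so [ClO-] = 0.01000/0.06484 = 0.1542 M.
Kb = Kw/Ka = 1.0e-14 / 3.0 x 10^-8 = 3.33e-7.
[OH^-] = sqrt(Kb x [ClO-]) = sqrt(3.33e-7 x 0.1542) = 0.000227 M.
pOH = 3.64, so pH = 14.00 - 3.64 = 10.36.

10.36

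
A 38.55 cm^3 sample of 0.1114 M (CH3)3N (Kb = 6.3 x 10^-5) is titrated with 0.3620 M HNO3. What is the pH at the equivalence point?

n((CH3)3N) = 0.1114 x 0.03855 = 0.004294 mol; V(HNO3) at equivalence = 0.004294/0.3620 = 0.01186 L.
At equivalence the base is fully converted to (CH3)3NH+; total volume = 0.05041 L, so [(CH3)3NH+] = 0.004294/0.05041 = 0.08519 M.
Ka((CH3)3NH+) = Kw/Kb = 1.0e-14 / 6.3 x 10^-5 = 1.59e-10.
[H^+] = sqrt(Ka x [(CH3)3NH+]) = sqrt(1.59e-10 x 0.08519) = 3.68e-6 M.
pH = -log(3.68e-6) = 5.43.

5.43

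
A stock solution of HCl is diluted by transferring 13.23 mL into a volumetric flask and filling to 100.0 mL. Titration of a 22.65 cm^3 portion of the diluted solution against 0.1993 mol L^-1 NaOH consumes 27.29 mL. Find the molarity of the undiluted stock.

1.82 M

n(NaOH) = 0.1993 x 0.02729 = 0.005439 mol.
n(HCl) in the aliquot = 0.005439 mol.
[diluted HCl] = 0.005439 / 0.02265 = 0.2401 M.
Dilution factor = 100.0/13.23 = 7.559, so [stock] = 0.2401 x 7.559 = 1.82 M.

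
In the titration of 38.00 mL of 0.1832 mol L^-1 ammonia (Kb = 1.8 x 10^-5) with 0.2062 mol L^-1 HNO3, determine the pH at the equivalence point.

n(NH3) = 0.1832 x 0.03800 = 0.006962 mol; V(HNO3) at equivalence = 0.006962/0.2062 = 0.03376 L.
At equivalence the base is fully converted to NH4+; total volume = 0.07176 L, so [NH4+] = 0.006962/0.07176 = 0.09701 M.
Ka(NH4+) = Kw/Kb = 1.0e-14 / 1.8 x 10^-5 = 5.56e-10.
[H^+] = sqrt(Ka x [NH4+]) = sqrt(5.56e-10 x 0.09701) = 7.34e-6 M.
pH = -log(7.34e-6) = 5.13.

5.13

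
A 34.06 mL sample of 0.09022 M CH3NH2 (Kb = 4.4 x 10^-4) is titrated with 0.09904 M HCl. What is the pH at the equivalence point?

n(CH3NH2) = 0.09022 x 0.03406 = 0.003073 mol; V(HCl) at equivalence = 0.003073/0.09904 = 0.03103 L.
At equivalence the base is fully converted to CH3NH3+; total volume = 0.06509 L, so [CH3NH3+] = 0.003073/0.06509 = 0.04721 M.
Ka(CH3NH3+) = Kw/Kb = 1.0e-14 / 4.4 x 10^-4 = 2.27e-11.
[H^+] = sqrt(Ka x [CH3NH3+]) = sqrt(2.27e-11 x 0.04721) = 1.04e-6 M.
pH = -log(1.04e-6) = 5.98.

5.98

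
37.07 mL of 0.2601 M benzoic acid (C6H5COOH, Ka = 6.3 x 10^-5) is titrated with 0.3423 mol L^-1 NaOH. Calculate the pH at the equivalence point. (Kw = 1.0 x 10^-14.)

n(C6H5COOH) = 0.2601 x 0.03707 = 0.009642 mol; V(NaOH) at equivalence = 0.009642/0.3423 = 0.02817 L.
At equivalence all the acid is converted to C6H5COO-; total volume = 0.03707 + 0.02817 = 0.06524 L, so [C6H5COO-] = 0.009642/0.06524 = 0.1478 M.
Kb = Kw/Ka = 1.0e-14 / 6.3 x 10^-5 = 1.59e-10.
[OH^-] = sqrt(Kb x [C6H5COO-]) = sqrt(1.59e-10 x 0.1478) = 4.84e-6 M.
pOH = 5.31, so pH = 14.00 - 5.31 = 8.69.

8.69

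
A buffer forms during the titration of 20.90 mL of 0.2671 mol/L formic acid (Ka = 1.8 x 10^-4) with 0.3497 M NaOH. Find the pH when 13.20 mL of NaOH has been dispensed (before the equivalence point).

4.42

Initial n(HCOOH) = 0.2671 x 0.02090 = 0.005582 mol.
n(NaOH) added = 0.3497 x 0.01320 = 0.004616 mol, converting that many moles of HCOOH to HCOO-.
Remaining n(HCOOH) = 0.0009663 mol; n(HCOO-) = 0.004616 mol.
By Henderson-Hasselbalch, pH = pKa + log([A^-]/[HA]) = 3.74 + log(0.004616/0.0009663) = 3.74 + (+0.68) = 4.42.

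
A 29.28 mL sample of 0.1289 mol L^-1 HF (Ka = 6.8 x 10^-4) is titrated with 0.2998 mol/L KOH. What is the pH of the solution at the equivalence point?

8.06

n(HF) = 0.1289 x 0.02928 = 0.003774 mol; V(KOH) at equivalence = 0.003774/0.2998 = 0.01259 L.
At equivalence all the acid is converted to F-; total volume = 0.02928 + 0.01259 = 0.04187 L, so [F-] = 0.003774/0.04187 = 0.09014 M.
Kb = Kw/Ka = 1.0e-14 / 6.8 x 10^-4 = 1.47e-11.
[OH^-] = sqrt(Kb x [F-]) = sqrt(1.47e-11 x 0.09014) = 1.15e-6 M.
pOH = 5.94, so pH = 14.00 - 5.94 = 8.06.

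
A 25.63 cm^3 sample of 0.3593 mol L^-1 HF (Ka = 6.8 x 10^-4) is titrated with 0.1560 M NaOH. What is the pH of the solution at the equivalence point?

n(HF) = 0.3593 x 0.02563 = 0.009209 mol; V(NaOH) at equivalence = 0.009209/0.1560 = 0.05903 L.
At equivalence all the acid is converted to F-; total volume = 0.02563 + 0.05903 = 0.08466 L, so [F-] = 0.009209/0.08466 = 0.1088 M.
Kb = Kw/Ka = 1.0e-14 / 6.8 x 10^-4 = 1.47e-11.
[OH^-] = sqrt(Kb x [F-]) = sqrt(1.47e-11 x 0.1088) = 1.26e-6 M.
pOH = 5.90, so pH = 14.00 - 5.90 = 8.10.

8.10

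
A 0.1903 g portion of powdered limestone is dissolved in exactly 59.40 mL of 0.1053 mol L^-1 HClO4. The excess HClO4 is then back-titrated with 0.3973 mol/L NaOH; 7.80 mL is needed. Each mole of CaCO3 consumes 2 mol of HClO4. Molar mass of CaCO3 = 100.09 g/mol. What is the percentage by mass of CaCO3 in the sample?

83.0%

Total n(HClO4) added = 0.1053 x 0.05940 = 0.006255 mol.
n(NaOH) used = 0.3973 x 0.007800 = 0.003099 mol, which equals the excess n(HClO4).
So n(HClO4) consumed by the sample = 0.006255 - 0.003099 = 0.003156 mol.
n(CaCO3) = 0.003156 / 2 = 0.001578 mol.
mass CaCO3 = 0.001578 x 100.09 = 0.1579 g, so %CaCO3 = 0.1579/0.1903 x 100 = 83.0%.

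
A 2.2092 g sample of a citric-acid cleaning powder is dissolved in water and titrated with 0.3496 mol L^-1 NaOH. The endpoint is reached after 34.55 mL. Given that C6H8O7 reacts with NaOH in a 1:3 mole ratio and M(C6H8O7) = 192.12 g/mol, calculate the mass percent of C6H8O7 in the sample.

35.0%

n(NaOH) = 0.3496 x 0.03455 = 0.01208 mol.
n(C6H8O7) = 0.01208 / 3 = 0.004026 mol.
mass of C6H8O7 = 0.004026 x 192.12 = 0.7735 g.
% purity = 0.7735 / 2.2092 x 100 = 35.0%.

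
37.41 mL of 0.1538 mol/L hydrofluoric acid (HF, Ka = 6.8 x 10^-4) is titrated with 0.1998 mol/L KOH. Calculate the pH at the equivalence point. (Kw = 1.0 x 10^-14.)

n(HF) = 0.1538 x 0.03741 = 0.005754 mol; V(KOH) at equivalence = 0.005754/0.1998 = 0.02880 L.
At equivalence all the acid is converted to F-; total volume = 0.03741 + 0.02880 = 0.06621 L, so [F-] = 0.005754/0.06621 = 0.08690 M.
Kb = Kw/Ka = 1.0e-14 / 6.8 x 10^-4 = 1.47e-11.
[OH^-] = sqrt(Kb x [F-]) = sqrt(1.47e-11 x 0.08690) = 1.13e-6 M.
pOH = 5.95, so pH = 14.00 - 5.95 = 8.05.

8.05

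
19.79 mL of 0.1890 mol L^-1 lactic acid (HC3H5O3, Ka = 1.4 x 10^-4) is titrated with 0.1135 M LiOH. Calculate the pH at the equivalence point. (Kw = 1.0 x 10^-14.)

n(HC3H5O3) = 0.1890 x 0.01979 = 0.003740 mol; V(LiOH) at equivalence = 0.003740/0.1135 = 0.03295 L.
At equivalence all the acid is converted to C3H5O3-; total volume = 0.01979 + 0.03295 = 0.05274 L, so [C3H5O3-] = 0.003740/0.05274 = 0.07091 M.
Kb = Kw/Ka = 1.0e-14 / 1.4 x 10^-4 = 7.14e-11.
[OH^-] = sqrt(Kb x [C3H5O3-]) = sqrt(7.14e-11 x 0.07091) = 2.25e-6 M.
pOH = 5.65, so pH = 14.00 - 5.65 = 8.35.

8.35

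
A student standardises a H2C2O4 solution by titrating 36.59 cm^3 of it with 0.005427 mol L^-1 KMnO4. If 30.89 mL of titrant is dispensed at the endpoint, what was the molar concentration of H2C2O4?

0.0115 M

n(KMnO4) = 0.005427 x 0.03089 = 0.0001676 mol.
From the balanced equation, 2 mol KMnO4 reacts with 5 mol H2C2O4, so n(H2C2O4) = 0.0001676 x 5/2 = 0.0004191 mol.
[H2C2O4] = 0.0004191 / 0.03659 L = 0.0115 M.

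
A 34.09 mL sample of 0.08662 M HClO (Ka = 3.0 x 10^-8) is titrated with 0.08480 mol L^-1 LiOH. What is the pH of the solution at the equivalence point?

10.08

n(HClO) = 0.08662 x 0.03409 = 0.002953 mol; V(LiOH) at equivalence = 0.002953/0.08480 = 0.03482 L.
At equivalence all the acid is converted to ClO-; total volume = 0.03409 + 0.03482 = 0.06891 L, so [ClO-] = 0.002953/0.06891 = 0.04285 M.
Kb = Kw/Ka = 1.0e-14 / 3.0 x 10^-8 = 3.33e-7.
[OH^-] = sqrt(Kb x [ClO-]) = sqrt(3.33e-7 x 0.04285) = 0.000120 M.
pOH = 3.92, so pH = 14.00 - 3.92 = 10.08.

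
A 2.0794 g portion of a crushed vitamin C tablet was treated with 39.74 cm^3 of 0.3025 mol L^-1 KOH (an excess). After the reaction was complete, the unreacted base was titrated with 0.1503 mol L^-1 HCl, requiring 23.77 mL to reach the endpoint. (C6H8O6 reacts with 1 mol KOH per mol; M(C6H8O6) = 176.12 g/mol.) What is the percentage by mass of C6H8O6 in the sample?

Total n(KOH) added = 0.3025 x 0.03974 = 0.01202 mol.
n(HCl) used = 0.1503 x 0.02377 = 0.003573 mol, which equals the excess n(KOH).
So n(KOH) consumed by the sample = 0.01202 - 0.003573 = 0.008449 mol.
n(C6H8O6) = 0.008449 / 1 = 0.008449 mol.
mass C6H8O6 = 0.008449 x 176.12 = 1.488 g, so %C6H8O6 = 1.488/2.0794 x 100 = 71.6%.

71.6%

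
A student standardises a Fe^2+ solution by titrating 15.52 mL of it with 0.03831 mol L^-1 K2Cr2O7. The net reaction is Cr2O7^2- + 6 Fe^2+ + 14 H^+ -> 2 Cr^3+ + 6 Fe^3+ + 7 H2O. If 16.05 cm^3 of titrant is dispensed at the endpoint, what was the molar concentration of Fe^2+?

0.238 M

n(K2Cr2O7) = 0.03831 x 0.01605 = 0.0006149 mol.
From the balanced equation, 1 mol K2Cr2O7 reacts with 6 mol Fe^2+, so n(Fe^2+) = 0.0006149 x 6/1 = 0.003689 mol.
[Fe^2+] = 0.003689 / 0.01552 L = 0.238 M.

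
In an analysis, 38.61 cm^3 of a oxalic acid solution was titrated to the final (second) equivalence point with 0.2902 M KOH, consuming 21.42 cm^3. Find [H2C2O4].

n(KOH) = 0.2902 x 0.02142 = 0.006216 mol.
At the final (second) equivalence point, 2 mol OH^- react per mol H2C2O4, so n(H2C2O4) = 0.006216 / 2 = 0.003108 mol.
[H2C2O4] = 0.003108 / 0.03861 L = 0.0805 M.

0.0805 M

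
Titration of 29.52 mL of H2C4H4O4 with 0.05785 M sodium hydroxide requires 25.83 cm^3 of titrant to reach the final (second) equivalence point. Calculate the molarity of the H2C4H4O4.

0.0253 M

n(NaOH) = 0.05785 x 0.02583 = 0.001494 mol.
At the final (second) equivalence point, 2 mol OH^- react per mol H2C4H4O4, so n(H2C4H4O4) = 0.001494 / 2 = 0.0007471 mol.
[H2C4H4O4] = 0.0007471 / 0.02952 L = 0.0253 M.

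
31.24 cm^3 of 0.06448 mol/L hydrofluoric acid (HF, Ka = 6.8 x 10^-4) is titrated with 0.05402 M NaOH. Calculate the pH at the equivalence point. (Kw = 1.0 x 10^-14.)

n(HF) = 0.06448 x 0.03124 = 0.002014 mol; V(NaOH) at equivalence = 0.002014/0.05402 = 0.03729 L.
At equivalence all the acid is converted to F-; total volume = 0.03124 + 0.03729 = 0.06853 L, so [F-] = 0.002014/0.06853 = 0.02939 M.
Kb = Kw/Ka = 1.0e-14 / 6.8 x 10^-4 = 1.47e-11.
[OH^-] = sqrt(Kb x [F-]) = sqrt(1.47e-11 x 0.02939) = 6.57e-7 M.
pOH = 6.18, so pH = 14.00 - 6.18 = 7.82.

7.82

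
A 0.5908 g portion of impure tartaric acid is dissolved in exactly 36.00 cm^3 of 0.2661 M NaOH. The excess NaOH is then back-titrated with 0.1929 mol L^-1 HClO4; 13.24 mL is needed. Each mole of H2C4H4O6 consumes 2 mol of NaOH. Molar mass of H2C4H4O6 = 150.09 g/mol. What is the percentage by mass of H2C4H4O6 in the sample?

89.2%

Total n(NaOH) added = 0.2661 x 0.03600 = 0.009580 mol.
n(HClO4) used = 0.1929 x 0.01324 = 0.002554 mol, which equals the excess n(NaOH).
So n(NaOH) consumed by the sample = 0.009580 - 0.002554 = 0.007026 mol.
n(H2C4H4O6) = 0.007026 / 2 = 0.003513 mol.
mass H2C4H4O6 = 0.003513 x 150.09 = 0.5272 g, so %H2C4H4O6 = 0.5272/0.5908 x 100 = 89.2%.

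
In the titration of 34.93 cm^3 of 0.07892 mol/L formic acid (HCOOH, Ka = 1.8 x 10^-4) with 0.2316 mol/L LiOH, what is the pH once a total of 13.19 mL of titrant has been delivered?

11.79

n(acid) = 0.07892 x 0.03493 = 0.002757 mol; n(LiOH) added = 0.2316 x 0.01319 = 0.003055 mol.
Base is in excess by 0.003055 - 0.002757 = 0.0002981 mol in a total volume of 0.04812 L.
[OH^-] = 0.0002981/0.04812 = 0.006196 M, so pOH = 2.21 and pH = 14.00 - 2.21 = 11.79.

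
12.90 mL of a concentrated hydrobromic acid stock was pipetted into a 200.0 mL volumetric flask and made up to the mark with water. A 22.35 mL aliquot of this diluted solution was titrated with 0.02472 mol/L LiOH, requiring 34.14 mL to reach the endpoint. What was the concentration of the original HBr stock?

n(LiOH) = 0.02472 x 0.03414 = 0.0008439 mol.
n(HBr) in the aliquot = 0.0008439 mol.
[diluted HBr] = 0.0008439 / 0.02235 = 0.03776 M.
Dilution factor = 200.0/12.90 = 15.50, so [stock] = 0.03776 x 15.50 = 0.585 M.

0.585 M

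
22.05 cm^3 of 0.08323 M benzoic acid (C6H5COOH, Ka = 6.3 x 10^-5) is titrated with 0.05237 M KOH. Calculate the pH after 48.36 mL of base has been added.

n(acid) = 0.08323 x 0.02205 = 0.001835 mol; n(KOH) added = 0.05237 x 0.04836 = 0.002533 mol.
Base is in excess by 0.002533 - 0.001835 = 0.0006974 mol in a total volume of 0.07041 L.
[OH^-] = 0.0006974/0.07041 = 0.009905 M, so pOH = 2.00 and pH = 14.00 - 2.00 = 12.00.

12.00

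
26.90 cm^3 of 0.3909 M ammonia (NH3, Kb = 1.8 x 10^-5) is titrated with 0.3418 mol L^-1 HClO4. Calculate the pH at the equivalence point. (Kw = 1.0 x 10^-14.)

5.00

n(NH3) = 0.3909 x 0.02690 = 0.01052 mol; V(HClO4) at equivalence = 0.01052/0.3418 = 0.03076 L.
At equivalence the base is fully converted to NH4+; total volume = 0.05766 L, so [NH4+] = 0.01052/0.05766 = 0.1824 M.
Ka(NH4+) = Kw/Kb = 1.0e-14 / 1.8 x 10^-5 = 5.56e-10.
[H^+] = sqrt(Ka x [NH4+]) = sqrt(5.56e-10 x 0.1824) = 1.01e-5 M.
pH = -log(1.01e-5) = 5.00.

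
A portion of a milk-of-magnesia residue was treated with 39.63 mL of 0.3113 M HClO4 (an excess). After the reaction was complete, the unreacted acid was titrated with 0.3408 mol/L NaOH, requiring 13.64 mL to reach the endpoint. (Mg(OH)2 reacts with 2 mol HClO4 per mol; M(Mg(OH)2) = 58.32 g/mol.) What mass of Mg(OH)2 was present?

0.224 g

Total n(HClO4) added = 0.3113 x 0.03963 = 0.01234 mol.
n(NaOH) used = 0.3408 x 0.01364 = 0.004649 mol, which equals the excess n(HClO4).
So n(HClO4) consumed by the sample = 0.01234 - 0.004649 = 0.007688 mol.
n(Mg(OH)2) = 0.007688 / 2 = 0.003844 mol.
mass = 0.003844 mol x 58.32 g/mol = 0.224 g.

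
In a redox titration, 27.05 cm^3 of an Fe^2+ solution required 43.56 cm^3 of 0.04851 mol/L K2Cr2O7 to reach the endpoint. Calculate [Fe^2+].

0.469 M

n(K2Cr2O7) = 0.04851 x 0.04356 = 0.002113 mol.
From the balanced equation, 1 mol K2Cr2O7 reacts with 6 mol Fe^2+, so n(Fe^2+) = 0.002113 x 6/1 = 0.01268 mol.
[Fe^2+] = 0.01268 / 0.02705 L = 0.469 M.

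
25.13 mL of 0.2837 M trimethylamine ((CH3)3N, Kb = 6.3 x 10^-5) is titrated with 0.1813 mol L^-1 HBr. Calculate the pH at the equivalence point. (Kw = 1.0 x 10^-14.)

5.38

n((CH3)3N) = 0.2837 x 0.02513 = 0.007129 mol; V(HBr) at equivalence = 0.007129/0.1813 = 0.03932 L.
At equivalence the base is fully converted to (CH3)3NH+; total volume = 0.06445 L, so [(CH3)3NH+] = 0.007129/0.06445 = 0.1106 M.
Ka((CH3)3NH+) = Kw/Kb = 1.0e-14 / 6.3 x 10^-5 = 1.59e-10.
[H^+] = sqrt(Ka x [(CH3)3NH+]) = sqrt(1.59e-10 x 0.1106) = 4.19e-6 M.
pH = -log(4.19e-6) = 5.38.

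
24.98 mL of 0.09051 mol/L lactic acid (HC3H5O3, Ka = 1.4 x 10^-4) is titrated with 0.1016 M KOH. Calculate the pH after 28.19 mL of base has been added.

12.05

n(acid) = 0.09051 x 0.02498 = 0.002261 mol; n(KOH) added = 0.1016 x 0.02819 = 0.002864 mol.
Base is in excess by 0.002864 - 0.002261 = 0.0006032 mol in a total volume of 0.05317 L.
[OH^-] = 0.0006032/0.05317 = 0.01134 M, so pOH = 1.95 and pH = 14.00 - 1.95 = 12.05.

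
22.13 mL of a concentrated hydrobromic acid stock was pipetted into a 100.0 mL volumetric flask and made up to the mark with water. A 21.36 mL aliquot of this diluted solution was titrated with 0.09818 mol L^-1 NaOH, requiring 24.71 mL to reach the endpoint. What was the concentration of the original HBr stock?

0.513 M

n(NaOH) = 0.09818 x 0.02471 = 0.002426 mol.
n(HBr) in the aliquot = 0.002426 mol.
[diluted HBr] = 0.002426 / 0.02136 = 0.1136 M.
Dilution factor = 100.0/22.13 = 4.519, so [stock] = 0.1136 x 4.519 = 0.513 M.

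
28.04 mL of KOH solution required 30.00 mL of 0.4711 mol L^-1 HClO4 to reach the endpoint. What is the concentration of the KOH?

n(HClO4) delivered = 0.4711 x 0.03000 = 0.01413 mol.
For a 1:1 reaction, n(KOH) = 0.01413 mol.
[KOH] = 0.01413 mol / 0.02804 L = 0.504 M.

0.504 M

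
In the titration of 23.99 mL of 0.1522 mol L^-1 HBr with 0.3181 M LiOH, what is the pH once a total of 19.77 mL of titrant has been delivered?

n(acid) = 0.1522 x 0.02399 = 0.003651 mol; n(LiOH) added = 0.3181 x 0.01977 = 0.006289 mol.
Base is in excess by 0.006289 - 0.003651 = 0.002638 mol in a total volume of 0.04376 L.
[OH^-] = 0.002638/0.04376 = 0.06027 M, so pOH = 1.22 and pH = 14.00 - 1.22 = 12.78.

12.78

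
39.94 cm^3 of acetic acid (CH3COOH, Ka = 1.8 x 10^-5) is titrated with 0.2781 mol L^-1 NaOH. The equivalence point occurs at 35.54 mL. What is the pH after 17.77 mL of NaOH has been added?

17.77 mL is exactly half the equivalence volume (35.54/2), i.e. the half-equivalence point.
There, n(HA) = n(A^-), so pH = pKa = -log(1.8 x 10^-5) = 4.74.

4.74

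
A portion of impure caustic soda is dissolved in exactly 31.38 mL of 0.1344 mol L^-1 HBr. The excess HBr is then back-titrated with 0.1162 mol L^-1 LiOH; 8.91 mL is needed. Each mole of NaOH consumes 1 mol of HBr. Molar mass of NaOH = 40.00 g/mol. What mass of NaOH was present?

Total n(HBr) added = 0.1344 x 0.03138 = 0.004217 mol.
n(LiOH) used = 0.1162 x 0.008910 = 0.001035 mol, which equals the excess n(HBr).
So n(HBr) consumed by the sample = 0.004217 - 0.001035 = 0.003182 mol.
n(NaOH) = 0.003182 / 1 = 0.003182 mol.
mass = 0.003182 mol x 40.00 g/mol = 0.127 g.

0.127 g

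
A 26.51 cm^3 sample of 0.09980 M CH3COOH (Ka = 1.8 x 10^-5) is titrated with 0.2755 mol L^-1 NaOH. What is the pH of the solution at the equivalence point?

8.80

n(CH3COOH) = 0.09980 x 0.02651 = 0.002646 mol; V(NaOH) at equivalence = 0.002646/0.2755 = 0.009603 L.
At equivalence all the acid is converted to CH3COO-; total volume = 0.02651 + 0.009603 = 0.03611 L, so [CH3COO-] = 0.002646/0.03611 = 0.07326 M.
Kb = Kw/Ka = 1.0e-14 / 1.8 x 10^-5 = 5.56e-10.
[OH^-] = sqrt(Kb x [CH3COO-]) = sqrt(5.56e-10 x 0.07326) = 6.38e-6 M.
pOH = 5.20, so pH = 14.00 - 5.20 = 8.80.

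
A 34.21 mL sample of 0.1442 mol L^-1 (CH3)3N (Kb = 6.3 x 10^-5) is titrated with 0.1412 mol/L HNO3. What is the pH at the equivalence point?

n((CH3)3N) = 0.1442 x 0.03421 = 0.004933 mol; V(HNO3) at equivalence = 0.004933/0.1412 = 0.03494 L.
At equivalence the base is fully converted to (CH3)3NH+; total volume = 0.06915 L, so [(CH3)3NH+] = 0.004933/0.06915 = 0.07134 M.
Ka((CH3)3NH+) = Kw/Kb = 1.0e-14 / 6.3 x 10^-5 = 1.59e-10.
[H^+] = sqrt(Ka x [(CH3)3NH+]) = sqrt(1.59e-10 x 0.07134) = 3.37e-6 M.
pH = -log(3.37e-6) = 5.47.

5.47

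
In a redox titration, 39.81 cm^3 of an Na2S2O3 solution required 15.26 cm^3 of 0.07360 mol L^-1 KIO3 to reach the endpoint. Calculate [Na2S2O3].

n(KIO3) = 0.07360 x 0.01526 = 0.001123 mol.
From the balanced equation, 1 mol KIO3 reacts with 6 mol Na2S2O3, so n(Na2S2O3) = 0.001123 x 6/1 = 0.006739 mol.
[Na2S2O3] = 0.006739 / 0.03981 L = 0.169 M.

0.169 M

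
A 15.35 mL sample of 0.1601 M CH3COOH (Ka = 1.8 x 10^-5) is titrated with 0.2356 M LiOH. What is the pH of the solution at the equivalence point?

8.86

n(CH3COOH) = 0.1601 x 0.01535 = 0.002458 mol; V(LiOH) at equivalence = 0.002458/0.2356 = 0.01043 L.
At equivalence all the acid is converted to CH3COO-; total volume = 0.01535 + 0.01043 = 0.02578 L, so [CH3COO-] = 0.002458/0.02578 = 0.09532 M.
Kb = Kw/Ka = 1.0e-14 / 1.8 x 10^-5 = 5.56e-10.
[OH^-] = sqrt(Kb x [CH3COO-]) = sqrt(5.56e-10 x 0.09532) = 7.28e-6 M.
pOH = 5.14, so pH = 14.00 - 5.14 = 8.86.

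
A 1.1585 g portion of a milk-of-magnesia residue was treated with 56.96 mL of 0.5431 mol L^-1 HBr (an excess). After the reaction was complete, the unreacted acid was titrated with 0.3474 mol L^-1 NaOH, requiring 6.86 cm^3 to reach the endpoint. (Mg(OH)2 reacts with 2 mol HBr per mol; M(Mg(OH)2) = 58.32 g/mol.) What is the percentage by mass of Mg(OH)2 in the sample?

Total n(HBr) added = 0.5431 x 0.05696 = 0.03093 mol.
n(NaOH) used = 0.3474 x 0.006860 = 0.002383 mol, which equals the excess n(HBr).
So n(HBr) consumed by the sample = 0.03093 - 0.002383 = 0.02855 mol.
n(Mg(OH)2) = 0.02855 / 2 = 0.01428 mol.
mass Mg(OH)2 = 0.01428 x 58.32 = 0.8326 g, so %Mg(OH)2 = 0.8326/1.1585 x 100 = 71.9%.

71.9%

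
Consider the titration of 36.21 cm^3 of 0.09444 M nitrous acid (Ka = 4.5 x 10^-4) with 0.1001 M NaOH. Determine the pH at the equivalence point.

8.02

n(HNO2) = 0.09444 x 0.03621 = 0.003420 mol; V(NaOH) at equivalence = 0.003420/0.1001 = 0.03416 L.
At equivalence all the acid is converted to NO2-; total volume = 0.03621 + 0.03416 = 0.07037 L, so [NO2-] = 0.003420/0.07037 = 0.04859 M.
Kb = Kw/Ka = 1.0e-14 / 4.5 x 10^-4 = 2.22e-11.
[OH^-] = sqrt(Kb x [NO2-]) = sqrt(2.22e-11 x 0.04859) = 1.04e-6 M.
pOH = 5.98, so pH = 14.00 - 5.98 = 8.02.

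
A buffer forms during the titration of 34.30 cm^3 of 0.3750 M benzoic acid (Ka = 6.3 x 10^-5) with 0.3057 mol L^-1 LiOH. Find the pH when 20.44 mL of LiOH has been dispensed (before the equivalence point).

4.18

Initial n(C6H5COOH) = 0.3750 x 0.03430 = 0.01286 mol.
n(LiOH) added = 0.3057 x 0.02044 = 0.006249 mol, converting that many moles of C6H5COOH to C6H5COO-.
Remaining n(C6H5COOH) = 0.006614 mol; n(C6H5COO-) = 0.006249 mol.
By Henderson-Hasselbalch, pH = pKa + log([A^-]/[HA]) = 4.20 + log(0.006249/0.006614) = 4.20 + (-0.02) = 4.18.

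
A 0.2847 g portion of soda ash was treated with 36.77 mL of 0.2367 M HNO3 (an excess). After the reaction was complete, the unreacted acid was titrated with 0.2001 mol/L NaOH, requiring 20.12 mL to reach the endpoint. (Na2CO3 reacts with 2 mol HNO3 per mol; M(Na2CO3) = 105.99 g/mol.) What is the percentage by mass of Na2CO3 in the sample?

Total n(HNO3) added = 0.2367 x 0.03677 = 0.008703 mol.
n(NaOH) used = 0.2001 x 0.02012 = 0.004026 mol, which equals the excess n(HNO3).
So n(HNO3) consumed by the sample = 0.008703 - 0.004026 = 0.004677 mol.
n(Na2CO3) = 0.004677 / 2 = 0.002339 mol.
mass Na2CO3 = 0.002339 x 105.99 = 0.2479 g, so %Na2CO3 = 0.2479/0.2847 x 100 = 87.1%.

87.1%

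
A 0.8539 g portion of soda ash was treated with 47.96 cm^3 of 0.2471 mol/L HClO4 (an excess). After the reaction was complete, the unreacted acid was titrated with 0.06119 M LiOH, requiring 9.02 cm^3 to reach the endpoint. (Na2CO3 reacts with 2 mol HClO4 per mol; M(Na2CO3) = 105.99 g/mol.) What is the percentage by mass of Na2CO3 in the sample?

Total n(HClO4) added = 0.2471 x 0.04796 = 0.01185 mol.
n(LiOH) used = 0.06119 x 0.009020 = 0.0005519 mol, which equals the excess n(HClO4).
So n(HClO4) consumed by the sample = 0.01185 - 0.0005519 = 0.01130 mol.
n(Na2CO3) = 0.01130 / 2 = 0.005649 mol.
mass Na2CO3 = 0.005649 x 105.99 = 0.5988 g, so %Na2CO3 = 0.5988/0.8539 x 100 = 70.1%.

70.1%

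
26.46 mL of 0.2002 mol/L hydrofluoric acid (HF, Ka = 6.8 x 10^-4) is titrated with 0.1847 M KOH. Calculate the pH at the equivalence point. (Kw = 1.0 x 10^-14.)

8.08

n(HF) = 0.2002 x 0.02646 = 0.005297 mol; V(KOH) at equivalence = 0.005297/0.1847 = 0.02868 L.
At equivalence all the acid is converted to F-; total volume = 0.02646 + 0.02868 = 0.05514 L, so [F-] = 0.005297/0.05514 = 0.09607 M.
Kb = Kw/Ka = 1.0e-14 / 6.8 x 10^-4 = 1.47e-11.
[OH^-] = sqrt(Kb x [F-]) = sqrt(1.47e-11 x 0.09607) = 1.19e-6 M.
pOH = 5.92, so pH = 14.00 - 5.92 = 8.08.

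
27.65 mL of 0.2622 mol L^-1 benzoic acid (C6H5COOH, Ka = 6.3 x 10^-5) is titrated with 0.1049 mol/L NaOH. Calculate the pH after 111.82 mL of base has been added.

n(acid) = 0.2622 x 0.02765 = 0.007250 mol; n(NaOH) added = 0.1049 x 0.1118 = 0.01173 mol.
Base is in excess by 0.01173 - 0.007250 = 0.004480 mol in a total volume of 0.1395 L.
[OH^-] = 0.004480/0.1395 = 0.03212 M, so pOH = 1.49 and pH = 14.00 - 1.49 = 12.51.

12.51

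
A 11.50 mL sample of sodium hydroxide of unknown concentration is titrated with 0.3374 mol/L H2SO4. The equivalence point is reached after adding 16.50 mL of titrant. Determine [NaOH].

n(H2SO4) delivered = 0.3374 x 0.01650 = 0.005567 mol.
The reaction is 2 NaOH + 1 H2SO4, so n(NaOH) = 0.005567 x 2/1 = 0.01113 mol.
[NaOH] = 0.01113 mol / 0.01150 L = 0.968 M.

0.968 M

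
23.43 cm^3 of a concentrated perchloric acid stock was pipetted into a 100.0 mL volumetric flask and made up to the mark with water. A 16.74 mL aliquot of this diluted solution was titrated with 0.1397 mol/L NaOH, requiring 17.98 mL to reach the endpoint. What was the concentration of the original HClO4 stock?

n(NaOH) = 0.1397 x 0.01798 = 0.002512 mol.
n(HClO4) in the aliquot = 0.002512 mol.
[diluted HClO4] = 0.002512 / 0.01674 = 0.1500 M.
Dilution factor = 100.0/23.43 = 4.268, so [stock] = 0.1500 x 4.268 = 0.640 M.

0.640 M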